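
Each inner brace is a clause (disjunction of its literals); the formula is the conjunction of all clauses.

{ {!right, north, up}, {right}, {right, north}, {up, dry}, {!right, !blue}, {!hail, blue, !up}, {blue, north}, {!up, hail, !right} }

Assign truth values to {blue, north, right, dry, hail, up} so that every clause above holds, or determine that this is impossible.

blue ↦ false,  north ↦ true,  right ↦ true,  dry ↦ true,  hail ↦ true,  up ↦ false

(right) alone gives right = true.
(!blue) alone gives blue = false.
(north) alone gives north = true.
Branch on up: set up = false.
(dry) alone gives dry = true.
All clauses hold; hail can take either value.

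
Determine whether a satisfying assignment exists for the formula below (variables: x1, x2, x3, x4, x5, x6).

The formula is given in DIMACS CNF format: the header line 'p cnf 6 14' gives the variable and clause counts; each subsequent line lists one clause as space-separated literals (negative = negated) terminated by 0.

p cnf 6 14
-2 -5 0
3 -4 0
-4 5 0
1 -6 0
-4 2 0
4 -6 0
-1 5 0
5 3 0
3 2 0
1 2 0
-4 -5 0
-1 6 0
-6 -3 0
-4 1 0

Satisfiable

Suppose x2 = True.
Unit clause (¬x5) forces x5 = False.
Unit clause (¬x4) forces x4 = False.
Unit clause (¬x6) forces x6 = False.
Unit clause (¬x1) forces x1 = False.
Unit clause (x3) forces x3 = True.
Every clause now holds.
A satisfying assignment: x1 ↦ False, x2 ↦ True, x3 ↦ True, x4 ↦ False, x5 ↦ False, x6 ↦ False.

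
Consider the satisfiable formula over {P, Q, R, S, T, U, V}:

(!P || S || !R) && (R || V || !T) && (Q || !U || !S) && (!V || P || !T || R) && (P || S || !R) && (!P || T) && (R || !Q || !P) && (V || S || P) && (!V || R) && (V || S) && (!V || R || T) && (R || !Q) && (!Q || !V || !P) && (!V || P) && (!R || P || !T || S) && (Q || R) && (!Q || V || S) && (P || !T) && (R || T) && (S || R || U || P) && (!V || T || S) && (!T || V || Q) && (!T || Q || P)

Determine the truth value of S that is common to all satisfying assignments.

True

Suppose S = false.
(V) alone gives V = true.
(R) alone gives R = true.
(!P) alone gives P = false.
Now (P) is unsatisfied and unit — conflict.
So every satisfying assignment has S = True.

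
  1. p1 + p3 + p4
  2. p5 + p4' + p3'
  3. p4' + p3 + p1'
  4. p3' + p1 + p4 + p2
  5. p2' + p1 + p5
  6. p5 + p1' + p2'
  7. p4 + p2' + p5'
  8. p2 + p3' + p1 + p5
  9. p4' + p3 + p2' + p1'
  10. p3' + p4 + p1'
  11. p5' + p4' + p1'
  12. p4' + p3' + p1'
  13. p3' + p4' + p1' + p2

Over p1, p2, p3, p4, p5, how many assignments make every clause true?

There are 2^5 = 32 truth assignments over (p1, p2, p3, p4, p5).
Split on p5. With p5 = 1, the clauses containing p5 are satisfied and p5' drops from the rest; 5 of the 2^4 = 16 assignments to the other variables satisfy what remains.
With p5 = 0, by the same count on the reduced clause set, 2 assignments work.
(One model: p1=F, p2=F, p3=F, p4=T, p5=F.)
Total: 5 + 2 = 7.

7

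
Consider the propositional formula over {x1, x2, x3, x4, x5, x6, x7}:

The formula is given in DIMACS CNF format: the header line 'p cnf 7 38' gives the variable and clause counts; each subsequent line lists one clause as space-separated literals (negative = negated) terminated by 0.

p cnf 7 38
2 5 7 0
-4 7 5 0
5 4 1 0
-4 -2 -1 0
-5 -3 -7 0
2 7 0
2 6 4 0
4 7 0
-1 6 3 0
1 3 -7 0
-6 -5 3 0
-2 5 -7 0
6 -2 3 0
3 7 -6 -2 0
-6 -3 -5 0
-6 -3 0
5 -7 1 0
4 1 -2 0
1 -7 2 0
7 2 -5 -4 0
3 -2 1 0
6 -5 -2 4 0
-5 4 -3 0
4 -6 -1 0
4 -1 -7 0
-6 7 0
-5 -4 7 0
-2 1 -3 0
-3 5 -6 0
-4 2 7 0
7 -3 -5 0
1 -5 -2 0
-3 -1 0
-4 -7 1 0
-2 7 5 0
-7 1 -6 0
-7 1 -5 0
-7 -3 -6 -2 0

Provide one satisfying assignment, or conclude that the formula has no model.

x1 ↦ True,  x2 ↦ False,  x3 ↦ False,  x4 ↦ True,  x5 ↦ False,  x6 ↦ True,  x7 ↦ True

Try x2 = False.
Unit clause (x7) forces x7 = True.
Unit clause (x1) forces x1 = True.
Unit clause (x4) forces x4 = True.
Unit clause (¬x3) forces x3 = False.
Unit clause (x6) forces x6 = True.
Unit clause (¬x5) forces x5 = False.
This assignment satisfies each clause.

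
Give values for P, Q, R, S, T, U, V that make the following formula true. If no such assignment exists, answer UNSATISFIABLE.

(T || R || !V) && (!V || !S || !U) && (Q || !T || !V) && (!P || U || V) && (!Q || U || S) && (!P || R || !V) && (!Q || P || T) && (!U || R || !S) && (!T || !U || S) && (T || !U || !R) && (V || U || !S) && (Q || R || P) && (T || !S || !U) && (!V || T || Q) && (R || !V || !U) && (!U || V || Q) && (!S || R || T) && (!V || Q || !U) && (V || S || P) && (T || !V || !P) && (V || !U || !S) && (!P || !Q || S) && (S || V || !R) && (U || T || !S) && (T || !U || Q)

P ↦ false, Q ↦ true, R ↦ false, S ↦ true, T ↦ true, U ↦ false, V ↦ true

Try T = true.
Try Q = true.
Try U = false.
The clause (S) is unit, so S = true.
The clause (V) is unit, so V = true.
Try P = false.
Every clause is now satisfied; R is unconstrained.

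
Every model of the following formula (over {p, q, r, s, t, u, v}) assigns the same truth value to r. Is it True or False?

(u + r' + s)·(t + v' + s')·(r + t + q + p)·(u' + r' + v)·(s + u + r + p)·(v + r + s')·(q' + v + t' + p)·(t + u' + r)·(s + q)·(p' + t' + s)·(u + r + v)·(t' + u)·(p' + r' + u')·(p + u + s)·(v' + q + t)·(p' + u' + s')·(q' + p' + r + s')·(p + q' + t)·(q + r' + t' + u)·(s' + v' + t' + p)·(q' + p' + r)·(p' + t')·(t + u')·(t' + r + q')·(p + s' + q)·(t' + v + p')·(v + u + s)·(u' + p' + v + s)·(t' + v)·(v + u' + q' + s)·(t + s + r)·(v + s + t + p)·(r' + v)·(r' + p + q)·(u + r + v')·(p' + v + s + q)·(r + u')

Suppose r = 0.
The clause (u') is unit, so u = 0.
The clause (v) is unit, so v = 1.
But (v') is also a unit clause — contradiction.
So every satisfying assignment has r = True.

True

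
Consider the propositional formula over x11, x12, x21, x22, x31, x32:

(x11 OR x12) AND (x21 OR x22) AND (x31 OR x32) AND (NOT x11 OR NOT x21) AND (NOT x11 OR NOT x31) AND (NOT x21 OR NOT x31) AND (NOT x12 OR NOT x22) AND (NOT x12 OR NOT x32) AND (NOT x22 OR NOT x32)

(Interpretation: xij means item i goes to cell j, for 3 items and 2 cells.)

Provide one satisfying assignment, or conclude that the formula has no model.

UNSATISFIABLE

Branch on x11: set x11 = true.
The clause (NOT x21) is unit, so x21 = false.
The clause (x22) is unit, so x22 = true.
The clause (NOT x31) is unit, so x31 = false.
The clause (x32) is unit, so x32 = true.
Now (NOT x32) is unsatisfied and unit — conflict.
Backtrack on x11: now try x11 = false.
The clause (x12) is unit, so x12 = true.
The clause (NOT x22) is unit, so x22 = false.
The clause (x21) is unit, so x21 = true.
The clause (NOT x31) is unit, so x31 = false.
The clause (x32) is unit, so x32 = true.
Now (NOT x32) is unsatisfied and unit — conflict.
Either choice for x11 ends in contradiction.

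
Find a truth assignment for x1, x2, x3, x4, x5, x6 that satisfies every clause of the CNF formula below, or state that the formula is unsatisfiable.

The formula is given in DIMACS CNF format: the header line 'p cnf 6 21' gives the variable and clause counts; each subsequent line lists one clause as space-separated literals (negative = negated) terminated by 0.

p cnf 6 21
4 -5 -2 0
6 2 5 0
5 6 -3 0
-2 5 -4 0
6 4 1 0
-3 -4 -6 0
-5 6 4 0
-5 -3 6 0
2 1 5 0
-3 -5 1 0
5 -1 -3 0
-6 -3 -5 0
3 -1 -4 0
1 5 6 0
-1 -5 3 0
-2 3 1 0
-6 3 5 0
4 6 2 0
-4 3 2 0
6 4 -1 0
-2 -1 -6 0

Branch on x4: set x4 = False.
Branch on x5: set x5 = True.
Unit clause (¬x2) forces x2 = False.
Unit clause (x6) forces x6 = True.
Unit clause (¬x3) forces x3 = False.
Unit clause (¬x1) forces x1 = False.
Every clause now holds.

x1=False, x2=False, x3=False, x4=False, x5=True, x6=True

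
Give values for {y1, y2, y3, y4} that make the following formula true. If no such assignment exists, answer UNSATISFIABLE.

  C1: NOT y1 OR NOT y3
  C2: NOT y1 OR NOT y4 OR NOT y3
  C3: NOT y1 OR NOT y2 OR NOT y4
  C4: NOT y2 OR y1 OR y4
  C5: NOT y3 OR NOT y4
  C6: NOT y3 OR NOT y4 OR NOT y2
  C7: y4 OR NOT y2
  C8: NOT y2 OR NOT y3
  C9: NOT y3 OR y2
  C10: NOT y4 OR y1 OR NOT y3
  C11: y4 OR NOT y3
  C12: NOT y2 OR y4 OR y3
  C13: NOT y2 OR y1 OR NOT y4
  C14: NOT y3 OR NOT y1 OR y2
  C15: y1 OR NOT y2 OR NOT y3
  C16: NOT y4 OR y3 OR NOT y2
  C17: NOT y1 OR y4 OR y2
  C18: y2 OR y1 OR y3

y1 ↦ true; y2 ↦ false; y3 ↦ false; y4 ↦ true

Branch on y1: set y1 = true.
The clause (NOT y3) is unit, so y3 = false.
Branch on y2: set y2 = false.
The clause (y4) is unit, so y4 = true.
Every clause now holds.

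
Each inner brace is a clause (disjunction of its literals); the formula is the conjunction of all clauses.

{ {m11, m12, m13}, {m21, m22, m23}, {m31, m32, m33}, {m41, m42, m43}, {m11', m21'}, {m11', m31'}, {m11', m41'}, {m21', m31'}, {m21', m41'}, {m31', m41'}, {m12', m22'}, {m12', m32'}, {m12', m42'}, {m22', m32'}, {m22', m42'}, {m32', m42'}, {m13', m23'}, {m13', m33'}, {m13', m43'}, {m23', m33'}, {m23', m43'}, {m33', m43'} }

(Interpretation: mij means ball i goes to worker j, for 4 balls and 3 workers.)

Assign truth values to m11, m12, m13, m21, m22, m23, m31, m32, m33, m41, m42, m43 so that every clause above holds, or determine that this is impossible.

Suppose m11 = 0.
Suppose m12 = 1.
Unit clause (m22') forces m22 = 0.
Unit clause (m32') forces m32 = 0.
Unit clause (m42') forces m42 = 0.
Suppose m21 = 1.
Unit clause (m31') forces m31 = 0.
Unit clause (m33) forces m33 = 1.
Unit clause (m41') forces m41 = 0.
Unit clause (m43) forces m43 = 1.
But (m43') is also a unit clause — contradiction.
So m21 must be the other value — set m21 = 0.
Unit clause (m23) forces m23 = 1.
Unit clause (m13') forces m13 = 0.
Unit clause (m33') forces m33 = 0.
Unit clause (m31) forces m31 = 1.
Unit clause (m41') forces m41 = 0.
Unit clause (m43) forces m43 = 1.
But (m43') is also a unit clause — contradiction.
Both values of m21 lead to a conflict.
So m12 must be the other value — set m12 = 0.
Unit clause (m13) forces m13 = 1.
Unit clause (m23') forces m23 = 0.
Unit clause (m33') forces m33 = 0.
Unit clause (m43') forces m43 = 0.
Suppose m21 = 1.
Unit clause (m31') forces m31 = 0.
Unit clause (m32) forces m32 = 1.
Unit clause (m41') forces m41 = 0.
Unit clause (m42) forces m42 = 1.
But (m42') is also a unit clause — contradiction.
So m21 must be the other value — set m21 = 0.
Unit clause (m22) forces m22 = 1.
Unit clause (m32') forces m32 = 0.
Unit clause (m31) forces m31 = 1.
Unit clause (m41') forces m41 = 0.
Unit clause (m42) forces m42 = 1.
But (m42') is also a unit clause — contradiction.
Both values of m21 lead to a conflict.
Both values of m12 lead to a conflict.
So m11 must be the other value — set m11 = 1.
Unit clause (m21') forces m21 = 0.
Unit clause (m31') forces m31 = 0.
Unit clause (m41') forces m41 = 0.
Suppose m22 = 1.
Unit clause (m12') forces m12 = 0.
Unit clause (m32') forces m32 = 0.
Unit clause (m33) forces m33 = 1.
Unit clause (m42') forces m42 = 0.
Unit clause (m43) forces m43 = 1.
But (m43') is also a unit clause — contradiction.
So m22 must be the other value — set m22 = 0.
Unit clause (m23) forces m23 = 1.
Unit clause (m13') forces m13 = 0.
Unit clause (m33') forces m33 = 0.
Unit clause (m32) forces m32 = 1.
Unit clause (m12') forces m12 = 0.
Unit clause (m42') forces m42 = 0.
Unit clause (m43) forces m43 = 1.
But (m43') is also a unit clause — contradiction.
Both values of m22 lead to a conflict.
Both values of m11 lead to a conflict.

UNSATISFIABLE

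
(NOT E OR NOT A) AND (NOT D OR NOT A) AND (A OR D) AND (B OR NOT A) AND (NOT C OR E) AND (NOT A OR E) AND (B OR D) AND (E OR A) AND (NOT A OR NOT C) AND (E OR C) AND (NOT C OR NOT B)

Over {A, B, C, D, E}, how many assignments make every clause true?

There are 2^5 = 32 truth assignments over (A, B, C, D, E).
Split on D. With D = true, the clauses containing D are satisfied and NOT D drops from the rest; 3 of the 2^4 = 16 assignments to the other variables satisfy what remains.
With D = false, by the same count on the reduced clause set, 0 assignments work.
Total: 3 + 0 = 3.

3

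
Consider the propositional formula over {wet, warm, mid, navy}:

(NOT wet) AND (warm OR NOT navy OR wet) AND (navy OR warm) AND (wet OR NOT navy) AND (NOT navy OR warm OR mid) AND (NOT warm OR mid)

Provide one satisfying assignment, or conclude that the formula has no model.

(NOT wet) alone gives wet = false.
(NOT navy) alone gives navy = false.
(warm) alone gives warm = true.
(mid) alone gives mid = true.
This assignment satisfies each clause.

wet ↦ false; warm ↦ true; mid ↦ true; navy ↦ false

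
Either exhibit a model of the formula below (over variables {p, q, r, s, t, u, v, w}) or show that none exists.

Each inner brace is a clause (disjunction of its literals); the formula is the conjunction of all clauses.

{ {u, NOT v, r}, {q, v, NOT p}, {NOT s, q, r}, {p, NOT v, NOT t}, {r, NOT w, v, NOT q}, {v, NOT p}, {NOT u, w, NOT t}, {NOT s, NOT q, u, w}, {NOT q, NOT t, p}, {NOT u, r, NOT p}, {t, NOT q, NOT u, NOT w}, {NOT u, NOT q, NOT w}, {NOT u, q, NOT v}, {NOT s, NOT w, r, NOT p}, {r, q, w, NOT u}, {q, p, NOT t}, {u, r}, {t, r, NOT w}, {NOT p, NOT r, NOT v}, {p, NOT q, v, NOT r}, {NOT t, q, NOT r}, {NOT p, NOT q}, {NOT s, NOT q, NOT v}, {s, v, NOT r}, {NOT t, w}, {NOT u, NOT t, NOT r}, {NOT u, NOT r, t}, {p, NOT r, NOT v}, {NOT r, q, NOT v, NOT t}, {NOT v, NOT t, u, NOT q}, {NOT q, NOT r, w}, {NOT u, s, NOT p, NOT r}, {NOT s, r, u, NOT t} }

Try v = false.
(NOT p) alone gives p = false.
Try q = true.
(NOT t) alone gives t = false.
(NOT r) alone gives r = false.
(NOT w) alone gives w = false.
(u) alone gives u = true.
All clauses hold; s can take either value.

p ↦ false; q ↦ true; r ↦ false; s ↦ true; t ↦ false; u ↦ true; v ↦ false; w ↦ false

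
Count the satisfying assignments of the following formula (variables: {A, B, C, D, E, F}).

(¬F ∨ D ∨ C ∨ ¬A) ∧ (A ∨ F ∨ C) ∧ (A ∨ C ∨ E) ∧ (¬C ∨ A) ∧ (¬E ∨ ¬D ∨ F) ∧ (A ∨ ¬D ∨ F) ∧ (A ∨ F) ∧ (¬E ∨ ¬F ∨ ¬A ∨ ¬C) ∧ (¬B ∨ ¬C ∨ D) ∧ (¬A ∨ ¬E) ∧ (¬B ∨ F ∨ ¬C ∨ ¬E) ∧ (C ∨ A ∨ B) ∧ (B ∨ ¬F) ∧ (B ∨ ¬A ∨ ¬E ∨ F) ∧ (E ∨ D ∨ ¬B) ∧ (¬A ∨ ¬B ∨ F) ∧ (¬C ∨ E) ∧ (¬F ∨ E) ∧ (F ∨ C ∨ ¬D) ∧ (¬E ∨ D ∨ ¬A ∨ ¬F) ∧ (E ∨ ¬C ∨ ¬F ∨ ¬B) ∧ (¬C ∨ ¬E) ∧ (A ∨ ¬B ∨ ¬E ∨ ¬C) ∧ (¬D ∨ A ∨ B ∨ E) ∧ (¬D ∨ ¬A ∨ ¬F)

3

There are 2^6 = 64 truth assignments over (A, B, C, D, E, F).
Split on F. With F = True, the clauses containing F are satisfied and ¬F drops from the rest; 2 of the 2^5 = 32 assignments to the other variables satisfy what remains.
With F = False, by the same count on the reduced clause set, 1 assignment works.
Total: 2 + 1 = 3.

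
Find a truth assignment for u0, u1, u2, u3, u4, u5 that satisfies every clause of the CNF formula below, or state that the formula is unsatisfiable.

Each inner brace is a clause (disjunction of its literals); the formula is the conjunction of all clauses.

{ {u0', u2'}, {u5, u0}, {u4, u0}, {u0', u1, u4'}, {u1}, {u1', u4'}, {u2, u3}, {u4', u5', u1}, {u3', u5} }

The clause (u1) is unit, so u1 = 1.
The clause (u4') is unit, so u4 = 0.
The clause (u0) is unit, so u0 = 1.
The clause (u2') is unit, so u2 = 0.
The clause (u3) is unit, so u3 = 1.
The clause (u5) is unit, so u5 = 1.
This assignment satisfies each clause.

u0 ↦ 1,  u1 ↦ 1,  u2 ↦ 0,  u3 ↦ 1,  u4 ↦ 0,  u5 ↦ 1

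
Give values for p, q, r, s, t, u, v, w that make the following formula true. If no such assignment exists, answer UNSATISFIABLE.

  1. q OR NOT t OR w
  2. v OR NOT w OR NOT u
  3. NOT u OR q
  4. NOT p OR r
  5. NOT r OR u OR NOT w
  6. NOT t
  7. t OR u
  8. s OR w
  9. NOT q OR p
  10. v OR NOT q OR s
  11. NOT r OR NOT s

The clause (NOT t) is unit, so t = false.
The clause (u) is unit, so u = true.
The clause (q) is unit, so q = true.
The clause (p) is unit, so p = true.
The clause (r) is unit, so r = true.
The clause (NOT s) is unit, so s = false.
The clause (w) is unit, so w = true.
The clause (v) is unit, so v = true.
This assignment satisfies each clause.

p ↦ true, q ↦ true, r ↦ true, s ↦ false, t ↦ false, u ↦ true, v ↦ true, w ↦ true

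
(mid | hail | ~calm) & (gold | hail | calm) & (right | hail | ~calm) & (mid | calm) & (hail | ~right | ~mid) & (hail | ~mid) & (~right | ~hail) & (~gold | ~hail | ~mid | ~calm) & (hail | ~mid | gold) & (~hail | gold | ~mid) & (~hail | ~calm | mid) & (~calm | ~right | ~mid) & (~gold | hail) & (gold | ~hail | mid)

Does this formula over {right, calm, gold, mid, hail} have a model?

Suppose mid = 1.
The clause (hail) is unit, so hail = 1.
The clause (~right) is unit, so right = 0.
The clause (gold) is unit, so gold = 1.
The clause (~calm) is unit, so calm = 0.
This assignment satisfies each clause.
A satisfying assignment: right: 0,  calm: 0,  gold: 1,  mid: 1,  hail: 1.

Yes, satisfiable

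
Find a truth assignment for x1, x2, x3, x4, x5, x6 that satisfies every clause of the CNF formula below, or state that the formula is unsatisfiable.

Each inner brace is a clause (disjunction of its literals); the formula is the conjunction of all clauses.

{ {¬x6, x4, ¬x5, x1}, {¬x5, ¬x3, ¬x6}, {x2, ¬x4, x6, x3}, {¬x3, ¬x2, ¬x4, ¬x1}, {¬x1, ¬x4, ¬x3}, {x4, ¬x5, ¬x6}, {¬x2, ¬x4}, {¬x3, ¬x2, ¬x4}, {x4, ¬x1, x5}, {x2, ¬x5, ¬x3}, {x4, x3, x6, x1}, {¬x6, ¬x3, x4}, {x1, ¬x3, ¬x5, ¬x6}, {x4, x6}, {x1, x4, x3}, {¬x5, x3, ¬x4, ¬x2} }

Try x2 = False.
Try x5 = False.
Try x4 = True.
Try x6 = True.
Try x1 = False.
Every clause is now satisfied; x3 is unconstrained.

x1: False, x2: False, x3: True, x4: True, x5: False, x6: True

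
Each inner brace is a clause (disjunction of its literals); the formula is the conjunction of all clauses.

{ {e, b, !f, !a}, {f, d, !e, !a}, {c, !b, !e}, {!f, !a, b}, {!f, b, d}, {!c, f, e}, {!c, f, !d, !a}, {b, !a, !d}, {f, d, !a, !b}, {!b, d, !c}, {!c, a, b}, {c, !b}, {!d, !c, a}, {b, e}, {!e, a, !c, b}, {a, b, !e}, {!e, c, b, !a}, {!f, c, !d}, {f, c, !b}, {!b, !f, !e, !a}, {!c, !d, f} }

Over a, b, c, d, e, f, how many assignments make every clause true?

There are 2^6 = 64 truth assignments over (a, b, c, d, e, f).
Split on a. With a = true, the clauses containing a are satisfied and !a drops from the rest; 1 of the 2^5 = 32 assignments to the other variables satisfy what remains.
With a = false, by the same count on the reduced clause set, 0 assignments work.
(One model: a=T, b=T, c=T, d=T, e=F, f=T.)
Total: 1 + 0 = 1.

1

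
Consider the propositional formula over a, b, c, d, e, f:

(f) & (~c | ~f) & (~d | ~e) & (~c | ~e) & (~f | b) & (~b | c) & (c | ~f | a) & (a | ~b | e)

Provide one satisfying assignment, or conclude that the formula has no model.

UNSATISFIABLE

Unit clause (f) forces f = 1.
Unit clause (~c) forces c = 0.
Unit clause (b) forces b = 1.
Now (~b) is unsatisfied and unit — conflict.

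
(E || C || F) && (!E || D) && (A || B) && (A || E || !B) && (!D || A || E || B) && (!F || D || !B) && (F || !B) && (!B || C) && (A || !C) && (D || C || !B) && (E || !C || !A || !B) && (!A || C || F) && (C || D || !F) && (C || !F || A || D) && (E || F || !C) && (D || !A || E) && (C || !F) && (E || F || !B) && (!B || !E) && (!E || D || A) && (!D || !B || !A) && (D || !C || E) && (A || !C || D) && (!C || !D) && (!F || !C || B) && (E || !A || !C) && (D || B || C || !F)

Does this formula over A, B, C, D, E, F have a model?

Branch on E: set E = false.
Branch on C: set C = true.
The clause (A) is unit, so A = true.
But (!A) is also a unit clause — contradiction.
Backtrack on C: now try C = false.
The clause (F) is unit, so F = true.
But (!F) is also a unit clause — contradiction.
Both values of C lead to a conflict.
Backtrack on E: now try E = true.
The clause (D) is unit, so D = true.
The clause (!B) is unit, so B = false.
The clause (A) is unit, so A = true.
The clause (!C) is unit, so C = false.
The clause (F) is unit, so F = true.
But (!F) is also a unit clause — contradiction.
Both values of E lead to a conflict.
No assignment satisfies every clause.

Unsatisfiable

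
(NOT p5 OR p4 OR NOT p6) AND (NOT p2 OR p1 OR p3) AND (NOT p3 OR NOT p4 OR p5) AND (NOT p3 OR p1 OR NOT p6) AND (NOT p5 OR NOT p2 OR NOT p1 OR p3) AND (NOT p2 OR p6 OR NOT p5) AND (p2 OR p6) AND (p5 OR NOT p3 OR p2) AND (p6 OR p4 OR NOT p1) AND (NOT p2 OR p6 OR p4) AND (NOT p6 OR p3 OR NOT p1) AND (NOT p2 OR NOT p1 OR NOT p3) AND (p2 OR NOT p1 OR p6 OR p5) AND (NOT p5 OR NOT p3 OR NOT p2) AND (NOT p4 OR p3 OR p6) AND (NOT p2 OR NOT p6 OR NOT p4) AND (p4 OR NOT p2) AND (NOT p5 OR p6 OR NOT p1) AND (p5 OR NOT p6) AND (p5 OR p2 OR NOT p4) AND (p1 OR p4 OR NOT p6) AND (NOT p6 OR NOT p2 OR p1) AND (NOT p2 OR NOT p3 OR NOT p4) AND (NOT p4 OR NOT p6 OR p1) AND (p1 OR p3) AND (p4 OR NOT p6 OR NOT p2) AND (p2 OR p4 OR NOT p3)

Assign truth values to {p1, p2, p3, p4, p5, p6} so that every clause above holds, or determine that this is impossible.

Branch on p2: set p2 = false.
Unit clause (p6) forces p6 = true.
Unit clause (p5) forces p5 = true.
Unit clause (p4) forces p4 = true.
Unit clause (p1) forces p1 = true.
Unit clause (p3) forces p3 = true.
Every clause now holds.

p1: true, p2: false, p3: true, p4: true, p5: true, p6: true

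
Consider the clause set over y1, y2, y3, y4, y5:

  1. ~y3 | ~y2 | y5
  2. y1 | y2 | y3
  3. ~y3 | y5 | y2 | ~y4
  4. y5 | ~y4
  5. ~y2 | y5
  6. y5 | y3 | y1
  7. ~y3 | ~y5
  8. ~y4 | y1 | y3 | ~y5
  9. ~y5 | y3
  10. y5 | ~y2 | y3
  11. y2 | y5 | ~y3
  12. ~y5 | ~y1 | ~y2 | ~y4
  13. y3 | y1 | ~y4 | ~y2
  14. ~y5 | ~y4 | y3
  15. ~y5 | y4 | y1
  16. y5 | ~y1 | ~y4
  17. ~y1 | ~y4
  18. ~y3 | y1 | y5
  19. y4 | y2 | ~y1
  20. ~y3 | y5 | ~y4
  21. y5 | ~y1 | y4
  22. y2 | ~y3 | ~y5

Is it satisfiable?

Case y5 = 1:
Unit clause (~y3) forces y3 = 0.
But (y3) is also a unit clause — contradiction.
So y5 must be the other value — set y5 = 0.
Unit clause (~y4) forces y4 = 0.
Unit clause (~y2) forces y2 = 0.
Unit clause (~y3) forces y3 = 0.
Unit clause (y1) forces y1 = 1.
But (~y1) is also a unit clause — contradiction.
Both values of y5 lead to a conflict.
No assignment satisfies every clause.

Unsatisfiable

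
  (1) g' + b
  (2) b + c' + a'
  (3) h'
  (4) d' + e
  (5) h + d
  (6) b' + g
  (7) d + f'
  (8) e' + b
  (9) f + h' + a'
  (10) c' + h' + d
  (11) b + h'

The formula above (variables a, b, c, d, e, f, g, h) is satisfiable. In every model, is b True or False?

True

Suppose b = 0.
The clause (g') is unit, so g = 0.
The clause (h') is unit, so h = 0.
The clause (d) is unit, so d = 1.
The clause (e) is unit, so e = 1.
But (e') is also a unit clause — contradiction.
So every satisfying assignment has b = True.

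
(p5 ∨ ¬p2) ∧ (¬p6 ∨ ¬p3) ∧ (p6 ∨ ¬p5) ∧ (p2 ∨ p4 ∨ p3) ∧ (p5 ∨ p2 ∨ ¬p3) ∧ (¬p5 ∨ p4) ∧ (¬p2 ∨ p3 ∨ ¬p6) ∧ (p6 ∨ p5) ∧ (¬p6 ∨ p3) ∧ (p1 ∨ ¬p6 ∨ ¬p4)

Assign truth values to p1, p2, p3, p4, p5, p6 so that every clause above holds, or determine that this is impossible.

Case p5 = True:
(p6) alone gives p6 = True.
(¬p3) alone gives p3 = False.
That conflicts with the unit clause (p3).
Backtrack on p5: now try p5 = False.
(¬p2) alone gives p2 = False.
(¬p3) alone gives p3 = False.
(p4) alone gives p4 = True.
(p6) alone gives p6 = True.
That conflicts with the unit clause (¬p6).
Neither p5 = True nor p5 = False works.

UNSATISFIABLE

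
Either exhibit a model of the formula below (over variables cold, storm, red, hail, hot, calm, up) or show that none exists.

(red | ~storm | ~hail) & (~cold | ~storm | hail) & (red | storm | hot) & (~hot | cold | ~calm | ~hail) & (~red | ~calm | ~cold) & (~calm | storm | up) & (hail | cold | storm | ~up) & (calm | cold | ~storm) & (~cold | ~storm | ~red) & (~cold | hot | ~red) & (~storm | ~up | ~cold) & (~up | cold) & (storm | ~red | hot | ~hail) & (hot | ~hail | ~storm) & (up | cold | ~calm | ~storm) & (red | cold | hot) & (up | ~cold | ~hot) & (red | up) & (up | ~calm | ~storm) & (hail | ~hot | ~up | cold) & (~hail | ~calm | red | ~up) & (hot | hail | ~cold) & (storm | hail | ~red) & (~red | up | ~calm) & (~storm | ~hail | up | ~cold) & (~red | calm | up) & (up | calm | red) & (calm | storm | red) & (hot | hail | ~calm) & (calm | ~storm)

Try up = 1.
From the singleton clause (cold), cold = 1.
From the singleton clause (~storm), storm = 0.
Try red = 0.
From the singleton clause (hot), hot = 1.
From the singleton clause (calm), calm = 1.
From the singleton clause (~hail), hail = 0.
All clauses are satisfied.

cold=1, storm=0, red=0, hail=0, hot=1, calm=1, up=1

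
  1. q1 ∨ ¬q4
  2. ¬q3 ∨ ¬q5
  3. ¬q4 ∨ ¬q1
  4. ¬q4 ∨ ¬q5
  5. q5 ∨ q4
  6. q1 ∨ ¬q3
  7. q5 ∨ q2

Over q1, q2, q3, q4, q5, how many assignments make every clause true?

There are 2^5 = 32 truth assignments over (q1, q2, q3, q4, q5).
Split on q2. With q2 = True, the clauses containing q2 are satisfied and ¬q2 drops from the rest; 2 of the 2^4 = 16 assignments to the other variables satisfy what remains.
With q2 = False, by the same count on the reduced clause set, 2 assignments work.
Total: 2 + 2 = 4.

4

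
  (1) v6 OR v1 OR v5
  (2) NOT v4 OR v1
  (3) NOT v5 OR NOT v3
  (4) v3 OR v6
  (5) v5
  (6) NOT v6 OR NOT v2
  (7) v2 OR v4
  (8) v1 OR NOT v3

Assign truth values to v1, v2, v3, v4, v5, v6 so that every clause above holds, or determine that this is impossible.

v1 ↦ true; v2 ↦ false; v3 ↦ false; v4 ↦ true; v5 ↦ true; v6 ↦ true

Unit clause (v5) forces v5 = true.
Unit clause (NOT v3) forces v3 = false.
Unit clause (v6) forces v6 = true.
Unit clause (NOT v2) forces v2 = false.
Unit clause (v4) forces v4 = true.
Unit clause (v1) forces v1 = true.
This assignment satisfies each clause.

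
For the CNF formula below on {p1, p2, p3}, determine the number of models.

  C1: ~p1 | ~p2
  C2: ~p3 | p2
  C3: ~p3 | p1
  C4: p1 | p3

There are 2^3 = 8 truth assignments over (p1, p2, p3).
Check each against the 4 clauses (columns in the order p1, p2, p3):
  F F F  ✗ fails (p1 | p3)
  F F T  ✗ fails (~p3 | p2)
  F T F  ✗ fails (p1 | p3)
  F T T  ✗ fails (~p3 | p1)
  T F F  ✓ satisfies all
  T F T  ✗ fails (~p3 | p2)
  T T F  ✗ fails (~p1 | ~p2)
  T T T  ✗ fails (~p1 | ~p2)
1 of the 8 rows is a model.

1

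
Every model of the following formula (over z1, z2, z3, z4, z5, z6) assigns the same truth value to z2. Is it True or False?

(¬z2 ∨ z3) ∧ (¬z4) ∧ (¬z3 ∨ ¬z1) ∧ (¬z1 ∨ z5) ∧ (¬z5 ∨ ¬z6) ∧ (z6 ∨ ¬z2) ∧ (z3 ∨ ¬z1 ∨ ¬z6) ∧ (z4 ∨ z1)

Suppose z2 = True.
(z3) alone gives z3 = True.
(¬z4) alone gives z4 = False.
(¬z1) alone gives z1 = False.
Now (z1) is unsatisfied and unit — conflict.
So every satisfying assignment has z2 = False.

False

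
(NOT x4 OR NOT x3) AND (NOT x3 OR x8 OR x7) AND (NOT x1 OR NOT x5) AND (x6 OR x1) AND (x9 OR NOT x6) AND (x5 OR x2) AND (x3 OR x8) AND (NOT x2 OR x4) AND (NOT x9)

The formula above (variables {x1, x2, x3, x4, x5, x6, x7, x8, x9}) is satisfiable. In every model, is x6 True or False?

False

Suppose x6 = true.
The clause (x9) is unit, so x9 = true.
Now (NOT x9) is unsatisfied and unit — conflict.
So every satisfying assignment has x6 = False.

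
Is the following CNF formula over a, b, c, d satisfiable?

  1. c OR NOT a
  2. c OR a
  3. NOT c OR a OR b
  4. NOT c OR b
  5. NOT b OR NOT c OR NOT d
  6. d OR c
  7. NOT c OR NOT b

No, unsatisfiable

Suppose c = true.
Unit clause (b) forces b = true.
But (NOT b) is also a unit clause — contradiction.
So c must be the other value — set c = false.
Unit clause (NOT a) forces a = false.
But (a) is also a unit clause — contradiction.
Both values of c lead to a conflict.
No assignment satisfies every clause.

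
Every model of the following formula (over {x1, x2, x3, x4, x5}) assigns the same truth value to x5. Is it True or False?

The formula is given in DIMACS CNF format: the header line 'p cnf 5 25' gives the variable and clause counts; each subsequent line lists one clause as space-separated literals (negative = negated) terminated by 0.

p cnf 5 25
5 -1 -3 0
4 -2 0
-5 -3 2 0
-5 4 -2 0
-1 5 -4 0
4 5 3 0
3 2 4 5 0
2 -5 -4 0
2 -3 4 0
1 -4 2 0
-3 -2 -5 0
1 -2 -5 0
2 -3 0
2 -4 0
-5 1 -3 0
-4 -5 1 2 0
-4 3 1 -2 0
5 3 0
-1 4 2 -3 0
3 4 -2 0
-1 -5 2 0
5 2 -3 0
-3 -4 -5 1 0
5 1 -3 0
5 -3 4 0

Suppose x5 = False.
The clause (x3) is unit, so x3 = True.
The clause (¬x1) is unit, so x1 = False.
Now (x1) is unsatisfied and unit — conflict.
So every satisfying assignment has x5 = True.

True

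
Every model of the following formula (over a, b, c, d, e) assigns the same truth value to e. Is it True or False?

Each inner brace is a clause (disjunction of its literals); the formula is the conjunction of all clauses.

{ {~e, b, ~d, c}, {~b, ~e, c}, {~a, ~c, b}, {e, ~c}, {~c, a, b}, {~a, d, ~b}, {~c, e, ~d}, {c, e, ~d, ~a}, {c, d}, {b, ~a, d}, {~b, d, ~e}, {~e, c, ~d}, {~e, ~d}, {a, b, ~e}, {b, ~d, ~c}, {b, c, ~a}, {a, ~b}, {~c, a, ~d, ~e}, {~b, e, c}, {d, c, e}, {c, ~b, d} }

Suppose e = 1.
(~d) alone gives d = 0.
(c) alone gives c = 1.
(~b) alone gives b = 0.
(~a) alone gives a = 0.
Now (a) is unsatisfied and unit — conflict.
So every satisfying assignment has e = False.

False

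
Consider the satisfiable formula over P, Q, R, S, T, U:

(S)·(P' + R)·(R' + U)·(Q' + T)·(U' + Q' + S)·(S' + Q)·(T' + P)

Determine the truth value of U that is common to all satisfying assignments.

True

Suppose U = 0.
Unit clause (S) forces S = 1.
Unit clause (R') forces R = 0.
Unit clause (P') forces P = 0.
Unit clause (Q) forces Q = 1.
Unit clause (T) forces T = 1.
That conflicts with the unit clause (T').
So every satisfying assignment has U = True.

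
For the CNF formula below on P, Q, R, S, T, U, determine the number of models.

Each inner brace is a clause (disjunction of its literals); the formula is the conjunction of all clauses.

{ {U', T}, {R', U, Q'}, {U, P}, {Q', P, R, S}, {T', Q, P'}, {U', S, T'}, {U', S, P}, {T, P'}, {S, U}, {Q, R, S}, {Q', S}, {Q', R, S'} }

There are 2^6 = 64 truth assignments over (P, Q, R, S, T, U).
Split on S. With S = 1, the clauses containing S are satisfied and S' drops from the rest; 4 of the 2^5 = 32 assignments to the other variables satisfy what remains.
With S = 0, by the same count on the reduced clause set, 0 assignments work.
(One model: P=F, Q=F, R=F, S=T, T=T, U=T.)
Total: 4 + 0 = 4.

4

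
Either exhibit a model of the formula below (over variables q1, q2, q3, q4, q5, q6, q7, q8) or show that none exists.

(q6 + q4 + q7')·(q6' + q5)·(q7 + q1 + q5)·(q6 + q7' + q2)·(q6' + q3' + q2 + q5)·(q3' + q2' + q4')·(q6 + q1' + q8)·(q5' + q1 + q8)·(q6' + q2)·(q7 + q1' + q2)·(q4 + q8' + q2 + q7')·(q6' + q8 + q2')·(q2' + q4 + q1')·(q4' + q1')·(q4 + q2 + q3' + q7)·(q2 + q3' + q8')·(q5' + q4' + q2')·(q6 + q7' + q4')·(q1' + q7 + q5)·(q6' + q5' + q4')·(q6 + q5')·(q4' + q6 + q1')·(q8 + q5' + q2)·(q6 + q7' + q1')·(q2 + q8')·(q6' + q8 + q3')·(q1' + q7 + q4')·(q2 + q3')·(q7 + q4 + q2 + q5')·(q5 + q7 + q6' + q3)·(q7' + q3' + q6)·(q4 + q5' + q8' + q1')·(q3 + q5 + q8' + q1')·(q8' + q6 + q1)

Branch on q6: set q6 = 1.
From the singleton clause (q5), q5 = 1.
From the singleton clause (q2), q2 = 1.
From the singleton clause (q8), q8 = 1.
From the singleton clause (q4'), q4 = 0.
From the singleton clause (q1'), q1 = 0.
No clause remains; q3, q7 are free.

q1 ↦ 0,  q2 ↦ 1,  q3 ↦ 1,  q4 ↦ 0,  q5 ↦ 1,  q6 ↦ 1,  q7 ↦ 1,  q8 ↦ 1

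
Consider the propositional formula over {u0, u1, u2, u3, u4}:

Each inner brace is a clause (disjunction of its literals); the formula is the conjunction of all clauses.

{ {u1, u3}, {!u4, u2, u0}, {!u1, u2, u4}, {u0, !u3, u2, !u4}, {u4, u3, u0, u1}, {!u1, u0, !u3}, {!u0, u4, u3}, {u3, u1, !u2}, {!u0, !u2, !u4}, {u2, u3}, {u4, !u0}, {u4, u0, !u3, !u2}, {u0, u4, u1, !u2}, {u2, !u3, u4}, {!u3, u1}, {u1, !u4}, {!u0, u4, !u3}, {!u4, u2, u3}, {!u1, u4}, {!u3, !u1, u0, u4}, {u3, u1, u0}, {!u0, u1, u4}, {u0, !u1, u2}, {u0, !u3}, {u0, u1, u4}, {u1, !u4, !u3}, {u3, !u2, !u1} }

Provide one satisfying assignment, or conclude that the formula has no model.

Try u1 = true.
(u4) alone gives u4 = true.
Try u2 = false.
(u0) alone gives u0 = true.
(u3) alone gives u3 = true.
All clauses are satisfied.

u0=true, u1=true, u2=false, u3=true, u4=true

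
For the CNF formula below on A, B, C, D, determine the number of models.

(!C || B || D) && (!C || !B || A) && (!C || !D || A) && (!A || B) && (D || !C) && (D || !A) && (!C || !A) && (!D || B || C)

There are 2^4 = 16 truth assignments over (A, B, C, D).
Check each against the 8 clauses (columns in the order A, B, C, D):
  F F F F  ✓ satisfies all
  F F F T  ✗ fails (!D || B || C)
  F F T F  ✗ fails (!C || B || D)
  F F T T  ✗ fails (!C || !D || A)
  F T F F  ✓ satisfies all
  F T F T  ✓ satisfies all
  F T T F  ✗ fails (!C || !B || A)
  F T T T  ✗ fails (!C || !B || A)
  T F F F  ✗ fails (!A || B)
  T F F T  ✗ fails (!A || B)
  T F T F  ✗ fails (!C || B || D)
  T F T T  ✗ fails (!A || B)
  T T F F  ✗ fails (D || !A)
  T T F T  ✓ satisfies all
  T T T F  ✗ fails (D || !C)
  T T T T  ✗ fails (!C || !A)
4 of the 16 rows are models.

4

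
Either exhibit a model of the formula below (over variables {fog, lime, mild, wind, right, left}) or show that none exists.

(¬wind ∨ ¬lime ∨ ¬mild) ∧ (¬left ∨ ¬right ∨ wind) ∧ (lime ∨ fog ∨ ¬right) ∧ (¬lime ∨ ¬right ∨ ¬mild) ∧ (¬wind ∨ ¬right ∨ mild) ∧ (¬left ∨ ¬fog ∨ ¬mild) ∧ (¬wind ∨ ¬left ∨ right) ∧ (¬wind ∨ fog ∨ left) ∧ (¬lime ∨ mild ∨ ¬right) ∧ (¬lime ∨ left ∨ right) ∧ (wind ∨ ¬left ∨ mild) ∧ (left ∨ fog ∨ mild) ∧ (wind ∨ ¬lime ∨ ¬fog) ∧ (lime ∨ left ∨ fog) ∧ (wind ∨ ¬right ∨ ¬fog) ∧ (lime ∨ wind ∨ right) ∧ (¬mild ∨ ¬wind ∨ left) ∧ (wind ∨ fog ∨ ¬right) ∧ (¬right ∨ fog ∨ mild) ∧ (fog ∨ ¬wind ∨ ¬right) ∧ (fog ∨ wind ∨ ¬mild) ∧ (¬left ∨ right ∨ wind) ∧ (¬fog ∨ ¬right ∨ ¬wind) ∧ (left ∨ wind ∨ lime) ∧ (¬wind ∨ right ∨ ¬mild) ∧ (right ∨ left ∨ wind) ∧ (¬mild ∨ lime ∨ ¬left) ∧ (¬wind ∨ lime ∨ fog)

Case wind = True:
Case lime = False:
Unit clause (fog) forces fog = True.
Unit clause (¬right) forces right = False.
Unit clause (¬left) forces left = False.
Unit clause (¬mild) forces mild = False.
All clauses are satisfied.

fog ↦ True; lime ↦ False; mild ↦ False; wind ↦ True; right ↦ False; left ↦ False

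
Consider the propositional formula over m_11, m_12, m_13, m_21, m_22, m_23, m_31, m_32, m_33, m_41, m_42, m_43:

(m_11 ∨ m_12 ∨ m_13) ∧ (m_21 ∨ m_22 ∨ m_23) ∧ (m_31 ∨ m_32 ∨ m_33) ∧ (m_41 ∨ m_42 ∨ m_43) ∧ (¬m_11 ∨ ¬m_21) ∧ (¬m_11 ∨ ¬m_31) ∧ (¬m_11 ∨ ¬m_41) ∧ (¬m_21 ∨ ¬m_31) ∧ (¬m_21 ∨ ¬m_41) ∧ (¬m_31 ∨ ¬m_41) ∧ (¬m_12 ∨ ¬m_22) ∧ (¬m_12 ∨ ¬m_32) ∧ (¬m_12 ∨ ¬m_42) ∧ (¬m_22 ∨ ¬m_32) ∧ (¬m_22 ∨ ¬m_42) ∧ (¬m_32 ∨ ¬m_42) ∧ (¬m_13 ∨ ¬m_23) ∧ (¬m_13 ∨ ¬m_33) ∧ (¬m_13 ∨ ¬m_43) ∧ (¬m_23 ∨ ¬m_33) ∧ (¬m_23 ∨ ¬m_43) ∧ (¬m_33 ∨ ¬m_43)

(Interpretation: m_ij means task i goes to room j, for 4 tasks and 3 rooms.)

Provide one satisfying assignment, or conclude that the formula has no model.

Case m_11 = False:
Case m_12 = True:
The clause (¬m_22) is unit, so m_22 = False.
The clause (¬m_32) is unit, so m_32 = False.
The clause (¬m_42) is unit, so m_42 = False.
Case m_21 = True:
The clause (¬m_31) is unit, so m_31 = False.
The clause (m_33) is unit, so m_33 = True.
The clause (¬m_41) is unit, so m_41 = False.
The clause (m_43) is unit, so m_43 = True.
But (¬m_43) is also a unit clause — contradiction.
That branch fails; take m_21 = False instead.
The clause (m_23) is unit, so m_23 = True.
The clause (¬m_13) is unit, so m_13 = False.
The clause (¬m_33) is unit, so m_33 = False.
The clause (m_31) is unit, so m_31 = True.
The clause (¬m_41) is unit, so m_41 = False.
The clause (m_43) is unit, so m_43 = True.
But (¬m_43) is also a unit clause — contradiction.
Neither m_21 = True nor m_21 = False works.
That branch fails; take m_12 = False instead.
The clause (m_13) is unit, so m_13 = True.
The clause (¬m_23) is unit, so m_23 = False.
The clause (¬m_33) is unit, so m_33 = False.
The clause (¬m_43) is unit, so m_43 = False.
Case m_21 = True:
The clause (¬m_31) is unit, so m_31 = False.
The clause (m_32) is unit, so m_32 = True.
The clause (¬m_41) is unit, so m_41 = False.
The clause (m_42) is unit, so m_42 = True.
But (¬m_42) is also a unit clause — contradiction.
That branch fails; take m_21 = False instead.
The clause (m_22) is unit, so m_22 = True.
The clause (¬m_32) is unit, so m_32 = False.
The clause (m_31) is unit, so m_31 = True.
The clause (¬m_41) is unit, so m_41 = False.
The clause (m_42) is unit, so m_42 = True.
But (¬m_42) is also a unit clause — contradiction.
Neither m_21 = True nor m_21 = False works.
Neither m_12 = True nor m_12 = False works.
That branch fails; take m_11 = True instead.
The clause (¬m_21) is unit, so m_21 = False.
The clause (¬m_31) is unit, so m_31 = False.
The clause (¬m_41) is unit, so m_41 = False.
Case m_22 = True:
The clause (¬m_12) is unit, so m_12 = False.
The clause (¬m_32) is unit, so m_32 = False.
The clause (m_33) is unit, so m_33 = True.
The clause (¬m_42) is unit, so m_42 = False.
The clause (m_43) is unit, so m_43 = True.
But (¬m_43) is also a unit clause — contradiction.
That branch fails; take m_22 = False instead.
The clause (m_23) is unit, so m_23 = True.
The clause (¬m_13) is unit, so m_13 = False.
The clause (¬m_33) is unit, so m_33 = False.
The clause (m_32) is unit, so m_32 = True.
The clause (¬m_12) is unit, so m_12 = False.
The clause (¬m_42) is unit, so m_42 = False.
The clause (m_43) is unit, so m_43 = True.
But (¬m_43) is also a unit clause — contradiction.
Neither m_22 = True nor m_22 = False works.
Neither m_11 = True nor m_11 = False works.

UNSATISFIABLE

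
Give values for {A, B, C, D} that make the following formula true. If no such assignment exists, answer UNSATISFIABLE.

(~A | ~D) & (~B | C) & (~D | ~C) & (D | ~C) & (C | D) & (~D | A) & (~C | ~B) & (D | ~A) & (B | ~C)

UNSATISFIABLE

Case A = 0:
Unit clause (~D) forces D = 0.
Unit clause (~C) forces C = 0.
That conflicts with the unit clause (C).
Undo A and try A = 1.
Unit clause (~D) forces D = 0.
That conflicts with the unit clause (D).
Either choice for A ends in contradiction.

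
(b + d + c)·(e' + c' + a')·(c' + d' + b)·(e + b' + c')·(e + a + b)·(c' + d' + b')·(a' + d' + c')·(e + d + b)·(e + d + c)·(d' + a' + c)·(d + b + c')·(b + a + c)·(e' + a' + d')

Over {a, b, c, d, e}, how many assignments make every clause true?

There are 2^5 = 32 truth assignments over (a, b, c, d, e).
Split on c. With c = 1, the clauses containing c are satisfied and c' drops from the rest; 1 of the 2^4 = 16 assignments to the other variables satisfy what remains.
With c = 0, by the same count on the reduced clause set, 4 assignments work.
Total: 1 + 4 = 5.

5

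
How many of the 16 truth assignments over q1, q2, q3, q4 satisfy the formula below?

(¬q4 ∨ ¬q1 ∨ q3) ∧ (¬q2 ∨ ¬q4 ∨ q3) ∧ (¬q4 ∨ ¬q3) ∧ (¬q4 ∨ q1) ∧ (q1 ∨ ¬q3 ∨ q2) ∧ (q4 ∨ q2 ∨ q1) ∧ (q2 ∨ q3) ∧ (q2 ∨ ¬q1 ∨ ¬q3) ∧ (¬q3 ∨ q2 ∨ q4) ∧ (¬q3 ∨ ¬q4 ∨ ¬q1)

4

There are 2^4 = 16 truth assignments over (q1, q2, q3, q4).
Check each against the 10 clauses (columns in the order q1, q2, q3, q4):
  F F F F  ✗ fails (q4 ∨ q2 ∨ q1)
  F F F T  ✗ fails (¬q4 ∨ q1)
  F F T F  ✗ fails (q1 ∨ ¬q3 ∨ q2)
  F F T T  ✗ fails (¬q4 ∨ ¬q3)
  F T F F  ✓ satisfies all
  F T F T  ✗ fails (¬q2 ∨ ¬q4 ∨ q3)
  F T T F  ✓ satisfies all
  F T T T  ✗ fails (¬q4 ∨ ¬q3)
  T F F F  ✗ fails (q2 ∨ q3)
  T F F T  ✗ fails (¬q4 ∨ ¬q1 ∨ q3)
  T F T F  ✗ fails (q2 ∨ ¬q1 ∨ ¬q3)
  T F T T  ✗ fails (¬q4 ∨ ¬q3)
  T T F F  ✓ satisfies all
  T T F T  ✗ fails (¬q4 ∨ ¬q1 ∨ q3)
  T T T F  ✓ satisfies all
  T T T T  ✗ fails (¬q4 ∨ ¬q3)
4 of the 16 rows are models.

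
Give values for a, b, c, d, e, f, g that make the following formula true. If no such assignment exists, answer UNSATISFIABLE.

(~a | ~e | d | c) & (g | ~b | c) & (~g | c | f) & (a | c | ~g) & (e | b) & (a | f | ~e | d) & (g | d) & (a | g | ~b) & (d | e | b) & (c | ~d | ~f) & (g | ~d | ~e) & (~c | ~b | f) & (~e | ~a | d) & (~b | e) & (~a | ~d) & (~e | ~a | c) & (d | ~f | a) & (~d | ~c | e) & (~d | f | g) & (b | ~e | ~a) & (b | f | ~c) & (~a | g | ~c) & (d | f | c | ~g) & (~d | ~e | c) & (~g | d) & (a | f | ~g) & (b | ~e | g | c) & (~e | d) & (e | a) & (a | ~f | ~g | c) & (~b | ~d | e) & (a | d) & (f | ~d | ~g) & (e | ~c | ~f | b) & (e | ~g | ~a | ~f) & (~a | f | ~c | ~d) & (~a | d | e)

Case e = 1:
From the singleton clause (d), d = 1.
From the singleton clause (g), g = 1.
From the singleton clause (~a), a = 0.
From the singleton clause (c), c = 1.
From the singleton clause (f), f = 1.
Every clause is now satisfied; b is unconstrained.

a=0,  b=0,  c=1,  d=1,  e=1,  f=1,  g=1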